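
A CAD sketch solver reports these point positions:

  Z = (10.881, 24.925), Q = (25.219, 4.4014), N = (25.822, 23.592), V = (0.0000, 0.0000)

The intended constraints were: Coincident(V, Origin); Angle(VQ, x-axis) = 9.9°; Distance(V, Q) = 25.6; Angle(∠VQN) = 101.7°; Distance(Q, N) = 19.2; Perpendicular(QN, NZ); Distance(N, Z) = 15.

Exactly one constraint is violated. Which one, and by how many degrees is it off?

Perpendicular(QN, NZ) — off by 3.30°.

V = (0.00, 0.00) ✓; VQ at 9.900° ✓; |VQ| = 25.60 ✓; ∠VQN = 101.7° ✓; |QN| = 19.20 ✓; ∠(QN, NZ) = 86.70° ✗; |NZ| = 15.00 ✓.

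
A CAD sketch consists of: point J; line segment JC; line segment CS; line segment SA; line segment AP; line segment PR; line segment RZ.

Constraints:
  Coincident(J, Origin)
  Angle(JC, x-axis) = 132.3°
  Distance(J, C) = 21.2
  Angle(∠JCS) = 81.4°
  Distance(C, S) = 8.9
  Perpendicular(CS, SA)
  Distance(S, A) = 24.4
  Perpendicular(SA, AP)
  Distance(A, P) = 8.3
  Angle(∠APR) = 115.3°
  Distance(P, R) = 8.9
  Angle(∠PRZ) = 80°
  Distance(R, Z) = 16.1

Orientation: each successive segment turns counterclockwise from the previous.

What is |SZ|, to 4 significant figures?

12.58

J is at the origin; JC runs at 132.3° with length 21.2, so C = (-14.27, 15.68). ∠JCS = 81.4° gives CS at -129.1° from the x-axis; with |CS| = 8.9, S = (-19.88, 8.773). CS is perpendicular to SA, so SA runs at -39.10°; with |SA| = 24.4, A = (-0.9453, -6.615). The perpendicularity gives AP at right angles to SA, so AP runs at 50.90°; with |AP| = 8.3, P = (4.289, -0.1739). ∠APR = 115.3° gives PR at 115.6° from the x-axis; with |PR| = 8.9, R = (0.4437, 7.852). ∠PRZ = 80.0° gives RZ at -144.4° from the x-axis; with |RZ| = 16.1, Z = (-12.65, -1.520). Then |SZ| = |Z − S| = 12.58.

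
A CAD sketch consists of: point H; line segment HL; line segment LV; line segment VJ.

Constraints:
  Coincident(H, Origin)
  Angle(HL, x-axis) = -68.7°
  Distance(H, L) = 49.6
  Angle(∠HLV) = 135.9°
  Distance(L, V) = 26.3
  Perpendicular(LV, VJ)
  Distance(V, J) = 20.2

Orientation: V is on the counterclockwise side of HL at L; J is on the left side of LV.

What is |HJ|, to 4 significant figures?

63.55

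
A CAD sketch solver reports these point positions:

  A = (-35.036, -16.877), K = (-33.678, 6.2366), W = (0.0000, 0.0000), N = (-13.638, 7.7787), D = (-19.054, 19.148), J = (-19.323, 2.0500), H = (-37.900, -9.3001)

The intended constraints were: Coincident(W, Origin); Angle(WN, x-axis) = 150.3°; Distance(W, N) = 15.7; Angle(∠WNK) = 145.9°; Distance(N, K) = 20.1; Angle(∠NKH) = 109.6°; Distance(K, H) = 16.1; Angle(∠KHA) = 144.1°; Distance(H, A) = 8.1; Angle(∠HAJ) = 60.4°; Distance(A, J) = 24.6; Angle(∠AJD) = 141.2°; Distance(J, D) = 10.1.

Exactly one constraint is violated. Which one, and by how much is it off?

Distance(J, D) = 10.1 — off by 7.00.

W = (0.00, 0.00) ✓; WN at 150.3° ✓; |WN| = 15.70 ✓; ∠WNK = 145.9° ✓; |NK| = 20.10 ✓; ∠NKH = 109.6° ✓; |KH| = 16.10 ✓; ∠KHA = 144.1° ✓; |HA| = 8.100 ✓; ∠HAJ = 60.41° ✓; |AJ| = 24.60 ✓; ∠AJD = 141.2° ✓; |JD| = 17.10 ✗.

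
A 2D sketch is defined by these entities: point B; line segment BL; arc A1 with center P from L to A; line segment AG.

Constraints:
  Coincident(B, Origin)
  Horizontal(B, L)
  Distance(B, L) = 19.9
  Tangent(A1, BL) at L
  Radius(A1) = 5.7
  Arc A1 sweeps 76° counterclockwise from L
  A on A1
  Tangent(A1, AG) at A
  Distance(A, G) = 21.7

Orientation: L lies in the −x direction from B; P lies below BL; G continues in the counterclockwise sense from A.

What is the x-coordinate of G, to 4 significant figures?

-30.68

B is at the origin; BL is horizontal with |BL| = 19.9 and L on the −x side, so L = (-19.90, 0.000). A1 meets BL tangentially, so PL is at right angles to BL, so P = L + (0, -5.7) = (-19.90, -5.700). On A1, L sits at bearing 90° from P; a 76° counterclockwise sweep puts A at bearing 166°, so A = P + 5.7·(cos 166°, sin 166°) = (-25.43, -4.321). Since A1 is tangent to AG there, PA ⟂ AG, so AG runs along (−sin 166°, cos 166°); with |AG| = 21.7, G = (-30.68, -25.38). So G.x = -30.68.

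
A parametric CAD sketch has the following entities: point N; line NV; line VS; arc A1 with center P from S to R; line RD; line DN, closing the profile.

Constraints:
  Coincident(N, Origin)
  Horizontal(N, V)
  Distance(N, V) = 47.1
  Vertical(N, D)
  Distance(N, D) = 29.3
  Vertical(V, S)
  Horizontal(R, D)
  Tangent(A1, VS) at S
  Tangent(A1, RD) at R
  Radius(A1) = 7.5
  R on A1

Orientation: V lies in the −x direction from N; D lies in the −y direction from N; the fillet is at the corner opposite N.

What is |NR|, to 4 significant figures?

49.26

N is at the origin; N and V share the same y with |NV| = 47.1 and V on the −x side, so V = (-47.10, 0.000). N and D share the same x with |ND| = 29.3 and D on the −y side, so D = (0.000, -29.30). The virtual corner opposite N is at (-47.10, -29.30). Tangency of A1 to VS means the radius PS is perpendicular to VS and since A1 is tangent to RD there, PR ⟂ RD, with radius 7.5, so the center P sits 7.5 in from both sides at P = (-39.60, -21.80). That places the tangent points at S = (-47.10, -21.80) on VS and R = (-39.60, -29.30) on RD. Then |NR| = |R − N| = 49.26.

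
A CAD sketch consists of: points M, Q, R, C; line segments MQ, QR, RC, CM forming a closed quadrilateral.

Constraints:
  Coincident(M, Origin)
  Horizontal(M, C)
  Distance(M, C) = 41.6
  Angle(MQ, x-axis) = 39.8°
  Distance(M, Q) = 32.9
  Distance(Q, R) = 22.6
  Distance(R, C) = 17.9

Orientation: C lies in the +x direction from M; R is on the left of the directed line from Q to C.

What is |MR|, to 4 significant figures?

50.41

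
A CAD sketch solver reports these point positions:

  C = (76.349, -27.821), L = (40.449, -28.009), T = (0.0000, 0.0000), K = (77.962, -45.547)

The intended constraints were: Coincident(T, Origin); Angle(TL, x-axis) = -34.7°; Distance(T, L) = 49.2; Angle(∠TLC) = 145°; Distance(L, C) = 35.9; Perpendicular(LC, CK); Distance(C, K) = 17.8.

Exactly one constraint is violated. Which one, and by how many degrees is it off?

Perpendicular(LC, CK) — off by 4.90°.

T = (0.00, 0.00) ✓; TL at -34.70° ✓; |TL| = 49.20 ✓; ∠TLC = 145.0° ✓; |LC| = 35.90 ✓; ∠(LC, CK) = 85.10° ✗; |CK| = 17.80 ✓.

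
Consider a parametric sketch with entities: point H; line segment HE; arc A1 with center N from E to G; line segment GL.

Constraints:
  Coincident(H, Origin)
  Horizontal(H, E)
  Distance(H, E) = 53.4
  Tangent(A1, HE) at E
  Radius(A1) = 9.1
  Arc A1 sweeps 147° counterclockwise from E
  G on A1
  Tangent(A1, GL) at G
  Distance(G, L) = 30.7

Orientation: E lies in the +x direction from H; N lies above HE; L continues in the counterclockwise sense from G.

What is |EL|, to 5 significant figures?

39.387

H is at the origin; H and E share the same y with |HE| = 53.4 and E on the +x side, so E = (53.400, 0.0000). Tangency of A1 to HE means the radius NE is perpendicular to HE, so N = E + (0, 9.1) = (53.400, 9.1000). On A1, E sits at bearing -90° from N; a 147° counterclockwise sweep puts G at bearing 57°, so G = N + 9.1·(cos 57°, sin 57°) = (58.356, 16.732). Since A1 is tangent to GL there, NG ⟂ GL, so GL runs along (−sin 57°, cos 57°); with |GL| = 30.7, L = (32.609, 33.452). Then |EL| = |L − E| = 39.387.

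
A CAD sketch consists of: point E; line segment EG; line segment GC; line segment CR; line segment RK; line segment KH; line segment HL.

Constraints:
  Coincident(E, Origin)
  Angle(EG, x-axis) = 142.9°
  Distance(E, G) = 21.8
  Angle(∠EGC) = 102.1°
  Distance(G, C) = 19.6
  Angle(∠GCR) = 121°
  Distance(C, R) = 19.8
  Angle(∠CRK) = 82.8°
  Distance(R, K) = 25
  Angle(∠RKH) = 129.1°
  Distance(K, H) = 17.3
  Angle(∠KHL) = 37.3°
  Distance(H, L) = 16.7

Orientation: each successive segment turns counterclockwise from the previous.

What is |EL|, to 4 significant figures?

13.52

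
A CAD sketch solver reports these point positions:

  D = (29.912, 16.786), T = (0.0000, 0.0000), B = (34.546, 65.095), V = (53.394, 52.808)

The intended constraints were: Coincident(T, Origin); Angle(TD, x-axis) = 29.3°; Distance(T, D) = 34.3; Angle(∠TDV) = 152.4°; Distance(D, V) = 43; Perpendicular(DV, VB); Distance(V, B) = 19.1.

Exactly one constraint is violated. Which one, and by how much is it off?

Distance(V, B) = 19.1 — off by 3.40.

T = (0.00, 0.00) ✓; TD at 29.30° ✓; |TD| = 34.30 ✓; ∠TDV = 152.4° ✓; |DV| = 43.00 ✓; ∠(DV, VB) = 90.00° ✓; |VB| = 22.50 ✗.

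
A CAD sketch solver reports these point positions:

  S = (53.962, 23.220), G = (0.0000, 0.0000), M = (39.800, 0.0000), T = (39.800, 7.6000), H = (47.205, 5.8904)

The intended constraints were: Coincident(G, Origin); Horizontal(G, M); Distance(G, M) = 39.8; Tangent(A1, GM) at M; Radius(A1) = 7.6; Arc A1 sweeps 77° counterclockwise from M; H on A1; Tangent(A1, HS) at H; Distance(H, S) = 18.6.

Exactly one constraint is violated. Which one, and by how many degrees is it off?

Tangent(A1, HS) at H — off by 8.30°.

G = (0.00, 0.00) ✓; G.y = 0.00, M.y = 0.00 ✓; |GM| = 39.80 ✓; ∠(TM, MG) = 90.00° ✓; |TM| = 7.600 ✓; bearing(T→H) − bearing(T→M) = 77.00° ✓; |TH| = 7.600 ✓; ∠(TH, HS) = 98.30° ✗; |HS| = 18.60 ✓.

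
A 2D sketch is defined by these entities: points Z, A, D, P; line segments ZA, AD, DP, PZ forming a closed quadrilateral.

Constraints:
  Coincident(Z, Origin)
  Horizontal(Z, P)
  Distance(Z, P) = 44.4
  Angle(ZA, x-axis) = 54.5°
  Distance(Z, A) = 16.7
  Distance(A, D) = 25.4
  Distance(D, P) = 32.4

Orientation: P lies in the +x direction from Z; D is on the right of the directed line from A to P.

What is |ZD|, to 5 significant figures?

18.132

Checks: |ZP| = 44.40 ✓; |ZA| = 16.70 ✓; |AD| = 25.40 ✓; |DP| = 32.40 ✓.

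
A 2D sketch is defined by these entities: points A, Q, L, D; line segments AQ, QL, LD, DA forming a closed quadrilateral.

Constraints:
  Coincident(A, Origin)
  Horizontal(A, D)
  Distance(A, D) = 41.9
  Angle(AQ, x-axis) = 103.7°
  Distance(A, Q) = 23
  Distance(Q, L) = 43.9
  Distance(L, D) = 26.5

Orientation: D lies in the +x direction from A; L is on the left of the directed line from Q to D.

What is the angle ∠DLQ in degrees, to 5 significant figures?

92.750°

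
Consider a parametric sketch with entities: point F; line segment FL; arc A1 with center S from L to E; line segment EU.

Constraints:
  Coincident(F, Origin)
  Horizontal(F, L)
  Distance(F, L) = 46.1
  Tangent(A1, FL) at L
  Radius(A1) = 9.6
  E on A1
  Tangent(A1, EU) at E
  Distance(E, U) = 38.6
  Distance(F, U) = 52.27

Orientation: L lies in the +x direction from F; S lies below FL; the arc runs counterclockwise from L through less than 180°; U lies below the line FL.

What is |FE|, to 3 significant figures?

37.5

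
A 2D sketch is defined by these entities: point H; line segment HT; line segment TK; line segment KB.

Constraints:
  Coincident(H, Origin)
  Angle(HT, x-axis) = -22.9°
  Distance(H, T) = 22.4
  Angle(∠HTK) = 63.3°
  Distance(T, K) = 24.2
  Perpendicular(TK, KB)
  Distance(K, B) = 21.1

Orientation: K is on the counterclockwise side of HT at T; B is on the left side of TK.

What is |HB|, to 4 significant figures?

14.18

H is at the origin; HT runs at -22.9° with length 22.4, so T = 22.4·(cos -22.9°, sin -22.9°) = (20.63, -8.716). ∠HTK = 63.3°, so TK runs at -22.9° + (180° − 63.3°) = 93.80° from the x-axis; with |TK| = 24.2, K = T + 24.2·(cos 93.80°, sin 93.80°) = (19.03, 15.43). TK is perpendicular to KB; with |KB| = 21.1 on the left of TK, B = K + 21.1·(-0.9978, -0.06627) = (-2.023, 14.03). Then |HB| = |B − H| = 14.18.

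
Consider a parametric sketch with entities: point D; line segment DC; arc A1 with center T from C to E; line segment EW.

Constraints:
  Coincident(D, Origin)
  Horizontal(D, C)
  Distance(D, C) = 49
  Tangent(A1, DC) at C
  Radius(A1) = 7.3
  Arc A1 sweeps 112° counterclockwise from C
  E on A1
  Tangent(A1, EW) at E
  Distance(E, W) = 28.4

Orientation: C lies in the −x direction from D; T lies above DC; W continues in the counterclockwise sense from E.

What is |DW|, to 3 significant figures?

64.2

On A1, C sits at bearing -90° from T; a 112° counterclockwise sweep puts E at bearing 22°, so E = T + 7.3·(cos 22°, sin 22°) = (-42.2, 10.0). The tangent condition forces TE to be normal to EW, so EW runs along (−sin 22°, cos 22°); with |EW| = 28.4, W = (-52.9, 36.4). Then |DW| = |W − D| = 64.2.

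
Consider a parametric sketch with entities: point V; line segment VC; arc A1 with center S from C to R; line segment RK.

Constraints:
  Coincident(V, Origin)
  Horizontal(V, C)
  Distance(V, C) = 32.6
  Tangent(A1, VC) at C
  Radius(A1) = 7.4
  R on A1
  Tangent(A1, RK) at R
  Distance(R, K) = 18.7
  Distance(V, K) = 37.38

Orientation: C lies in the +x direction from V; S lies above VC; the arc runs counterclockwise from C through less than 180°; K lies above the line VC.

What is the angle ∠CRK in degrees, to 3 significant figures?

115°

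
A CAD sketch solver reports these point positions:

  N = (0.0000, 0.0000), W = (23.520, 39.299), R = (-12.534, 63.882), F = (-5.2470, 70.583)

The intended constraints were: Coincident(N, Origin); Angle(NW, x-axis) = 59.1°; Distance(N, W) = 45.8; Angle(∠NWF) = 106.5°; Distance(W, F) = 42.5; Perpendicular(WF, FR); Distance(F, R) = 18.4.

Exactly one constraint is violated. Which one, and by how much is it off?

Distance(F, R) = 18.4 — off by 8.50.

N = (0.00, 0.00) ✓; NW at 59.10° ✓; |NW| = 45.80 ✓; ∠NWF = 106.5° ✓; |WF| = 42.50 ✓; ∠(WF, FR) = 90.00° ✓; |FR| = 9.900 ✗.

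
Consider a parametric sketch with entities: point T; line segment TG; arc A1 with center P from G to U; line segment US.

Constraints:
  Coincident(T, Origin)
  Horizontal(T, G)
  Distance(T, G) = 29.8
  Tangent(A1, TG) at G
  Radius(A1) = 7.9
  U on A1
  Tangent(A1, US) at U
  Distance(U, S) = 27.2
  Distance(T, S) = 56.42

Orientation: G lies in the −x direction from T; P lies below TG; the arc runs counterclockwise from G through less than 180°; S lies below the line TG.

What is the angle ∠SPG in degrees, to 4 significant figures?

139.9°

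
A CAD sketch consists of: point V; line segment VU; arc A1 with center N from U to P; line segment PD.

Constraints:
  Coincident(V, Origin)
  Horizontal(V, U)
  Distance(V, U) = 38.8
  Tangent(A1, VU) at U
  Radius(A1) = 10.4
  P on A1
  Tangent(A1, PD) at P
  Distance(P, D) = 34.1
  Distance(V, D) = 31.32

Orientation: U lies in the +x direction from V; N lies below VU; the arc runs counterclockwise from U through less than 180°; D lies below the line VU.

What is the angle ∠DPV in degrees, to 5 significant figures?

57.256°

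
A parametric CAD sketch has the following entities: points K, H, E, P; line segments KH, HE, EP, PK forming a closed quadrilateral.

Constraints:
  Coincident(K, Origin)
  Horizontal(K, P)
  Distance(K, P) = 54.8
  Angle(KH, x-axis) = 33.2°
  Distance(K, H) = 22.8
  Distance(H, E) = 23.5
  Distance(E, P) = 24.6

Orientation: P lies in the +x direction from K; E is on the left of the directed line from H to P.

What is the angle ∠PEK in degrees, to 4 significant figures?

97.18°

K is at the origin; K and P share the same y with |KP| = 54.8 and P in +x, so P = (54.8, 0). KH runs at 33.2° with |KH| = 22.8, so H = (19.08, 12.48). E is determined by |HE| = 23.5 and |EP| = 24.6 together: it lies at the intersection of circle(H, 23.5) and circle(P, 24.6). With |HP| = 37.84, the foot of the radical line on HP is 18.22 from H and the perpendicular offset is √(23.5² − 18.22²) = 14.84. Taking the left-of-HP solution: E = (41.18, 20.48).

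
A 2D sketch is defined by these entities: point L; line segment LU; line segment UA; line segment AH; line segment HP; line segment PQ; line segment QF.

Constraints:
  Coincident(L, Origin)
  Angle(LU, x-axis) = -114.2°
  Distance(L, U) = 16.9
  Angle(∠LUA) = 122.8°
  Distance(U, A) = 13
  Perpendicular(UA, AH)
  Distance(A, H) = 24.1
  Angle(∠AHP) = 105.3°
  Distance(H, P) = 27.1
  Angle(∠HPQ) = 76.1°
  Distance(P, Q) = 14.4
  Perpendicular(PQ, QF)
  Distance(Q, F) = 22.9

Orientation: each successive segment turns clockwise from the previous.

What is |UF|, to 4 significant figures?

18.81

L is at the origin; LU runs at -114.2° with length 16.9, so U = (-6.928, -15.41). ∠LUA = 122.8° gives UA at -171.4° from the x-axis; with |UA| = 13.0, A = (-19.78, -17.36). UA ⟂ AH, so AH runs at 98.60°; with |AH| = 24.1, H = (-23.39, 6.470). ∠AHP = 105.3° gives HP at 23.90° from the x-axis; with |HP| = 27.1, P = (1.391, 17.45). ∠HPQ = 76.1° gives PQ at -80.00° from the x-axis; with |PQ| = 14.4, Q = (3.891, 3.268). The perpendicularity gives QF at right angles to PQ, so QF runs at -170.0°; with |QF| = 22.9, F = (-18.66, -0.7082). Then |UF| = |F − U| = 18.81.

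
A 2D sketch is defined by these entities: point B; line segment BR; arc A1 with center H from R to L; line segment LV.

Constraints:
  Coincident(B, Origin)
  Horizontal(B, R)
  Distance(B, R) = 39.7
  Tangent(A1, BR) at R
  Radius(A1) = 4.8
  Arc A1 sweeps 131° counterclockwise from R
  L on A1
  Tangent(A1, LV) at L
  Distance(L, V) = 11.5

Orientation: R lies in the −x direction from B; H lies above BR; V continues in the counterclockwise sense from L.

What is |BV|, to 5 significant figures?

46.684

B is at the origin; BR is horizontal with |BR| = 39.7 and R on the −x side, so R = (-39.700, 0.0000). The tangent condition forces HR to be normal to BR, so H = R + (0, 4.8) = (-39.700, 4.8000). On A1, R sits at bearing -90° from H; a 131° counterclockwise sweep puts L at bearing 41°, so L = H + 4.8·(cos 41°, sin 41°) = (-36.077, 7.9491). Since A1 is tangent to LV there, HL ⟂ LV, so LV runs along (−sin 41°, cos 41°); with |LV| = 11.5, V = (-43.622, 16.628). Then |BV| = |V − B| = 46.684.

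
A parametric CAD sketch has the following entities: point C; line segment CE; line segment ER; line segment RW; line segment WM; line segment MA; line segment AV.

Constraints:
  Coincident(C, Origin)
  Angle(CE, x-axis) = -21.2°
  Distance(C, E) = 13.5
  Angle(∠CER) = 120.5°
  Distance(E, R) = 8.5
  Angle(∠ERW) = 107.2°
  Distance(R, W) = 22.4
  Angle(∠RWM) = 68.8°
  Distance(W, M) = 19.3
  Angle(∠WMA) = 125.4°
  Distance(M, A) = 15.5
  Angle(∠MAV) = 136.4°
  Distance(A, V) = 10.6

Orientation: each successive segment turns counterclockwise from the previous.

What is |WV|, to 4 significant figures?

35.37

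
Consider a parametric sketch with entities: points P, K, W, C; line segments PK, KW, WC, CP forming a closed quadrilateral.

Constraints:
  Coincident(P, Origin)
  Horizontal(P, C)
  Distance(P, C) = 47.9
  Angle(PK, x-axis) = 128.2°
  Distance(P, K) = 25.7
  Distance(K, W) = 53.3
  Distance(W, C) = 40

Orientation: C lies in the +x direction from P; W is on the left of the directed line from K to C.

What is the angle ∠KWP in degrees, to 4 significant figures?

28.41°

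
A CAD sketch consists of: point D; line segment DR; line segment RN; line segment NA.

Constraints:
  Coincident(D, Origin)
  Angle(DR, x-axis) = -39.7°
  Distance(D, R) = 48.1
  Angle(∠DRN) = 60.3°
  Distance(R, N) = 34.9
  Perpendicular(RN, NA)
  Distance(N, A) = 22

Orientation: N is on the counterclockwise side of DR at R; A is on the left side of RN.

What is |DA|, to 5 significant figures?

22.667

D is at the origin; DR runs at -39.7° with length 48.1, so R = 48.1·(cos -39.7°, sin -39.7°) = (37.008, -30.725). ∠DRN = 60.3°, so RN runs at -39.7° + (180° − 60.3°) = 80.000° from the x-axis; with |RN| = 34.9, N = R + 34.9·(cos 80.000°, sin 80.000°) = (43.068, 3.6451). RN is perpendicular to NA; with |NA| = 22.0 on the left of RN, A = N + 22.0·(-0.98481, 0.17365) = (21.403, 7.4653). Then |DA| = |A − D| = 22.667.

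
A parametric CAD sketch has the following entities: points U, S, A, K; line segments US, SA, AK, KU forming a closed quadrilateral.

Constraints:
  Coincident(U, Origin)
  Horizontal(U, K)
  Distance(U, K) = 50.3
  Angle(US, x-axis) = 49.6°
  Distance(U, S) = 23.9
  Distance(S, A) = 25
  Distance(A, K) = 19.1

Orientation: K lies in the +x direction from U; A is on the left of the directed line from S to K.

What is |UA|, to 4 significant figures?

43.60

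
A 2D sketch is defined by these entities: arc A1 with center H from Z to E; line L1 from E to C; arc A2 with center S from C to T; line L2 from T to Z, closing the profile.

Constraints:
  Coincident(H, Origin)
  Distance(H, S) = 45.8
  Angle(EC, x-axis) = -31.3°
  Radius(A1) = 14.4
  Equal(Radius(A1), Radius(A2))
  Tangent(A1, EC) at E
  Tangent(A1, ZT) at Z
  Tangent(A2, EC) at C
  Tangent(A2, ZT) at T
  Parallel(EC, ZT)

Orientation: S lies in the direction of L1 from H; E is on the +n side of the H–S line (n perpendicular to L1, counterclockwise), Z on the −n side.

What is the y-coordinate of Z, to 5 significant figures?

-12.304

The slot axis is L1's direction at -31.3°, so u = (cos -31.3°, sin -31.3°) = (0.85446, -0.51952) and n = (−sin -31.3°, cos -31.3°) = (0.51952, 0.85446). H is at the origin and S lies 45.8 along u from H, so S = 45.8·u = (39.134, -23.794). Tangency of A1 to both parallel lines with radius 14.4 puts E and Z at H ± 14.4·n: E = (7.4811, 12.304), Z = (-7.4811, -12.304). So Z.y = -12.304.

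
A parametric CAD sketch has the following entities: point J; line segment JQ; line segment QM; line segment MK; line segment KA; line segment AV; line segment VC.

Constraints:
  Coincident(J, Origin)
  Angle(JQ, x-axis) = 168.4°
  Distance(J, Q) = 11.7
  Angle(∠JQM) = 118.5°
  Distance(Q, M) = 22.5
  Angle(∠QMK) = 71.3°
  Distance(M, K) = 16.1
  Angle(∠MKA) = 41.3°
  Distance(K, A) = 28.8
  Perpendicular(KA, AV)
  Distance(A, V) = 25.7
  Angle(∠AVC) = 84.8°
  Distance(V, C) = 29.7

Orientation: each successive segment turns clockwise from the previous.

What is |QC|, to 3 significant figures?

39.5

J is at the origin; JQ runs at 168.4° with length 11.7, so Q = (-11.5, 2.35). ∠JQM = 118.5° gives QM at 107° from the x-axis; with |QM| = 22.5, M = (-18.0, 23.9). ∠QMK = 71.3° gives MK at -1.80° from the x-axis; with |MK| = 16.1, K = (-1.91, 23.4). ∠MKA = 41.3° gives KA at -140° from the x-axis; with |KA| = 28.8, A = (-24.1, 5.06). KA ⟂ AV, so AV runs at 130°; with |AV| = 25.7, V = (-40.5, 24.9). ∠AVC = 84.8° gives VC at 34.3° from the x-axis; with |VC| = 29.7, C = (-15.9, 41.6). Then |QC| = |C − Q| = 39.5.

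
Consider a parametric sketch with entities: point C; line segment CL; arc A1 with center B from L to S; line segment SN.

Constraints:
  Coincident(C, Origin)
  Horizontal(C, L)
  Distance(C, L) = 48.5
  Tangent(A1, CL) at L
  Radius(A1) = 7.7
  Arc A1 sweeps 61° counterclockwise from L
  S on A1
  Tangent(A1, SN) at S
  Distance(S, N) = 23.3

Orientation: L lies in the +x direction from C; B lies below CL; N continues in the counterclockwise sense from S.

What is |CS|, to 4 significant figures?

41.95

A1 meets CL tangentially, so BL is at right angles to CL, so B = L + (0, -7.7) = (48.50, -7.700). On A1, L sits at bearing 90° from B; a 61° counterclockwise sweep puts S at bearing 151°, so S = B + 7.7·(cos 151°, sin 151°) = (41.77, -3.967). Then |CS| = |S − C| = 41.95.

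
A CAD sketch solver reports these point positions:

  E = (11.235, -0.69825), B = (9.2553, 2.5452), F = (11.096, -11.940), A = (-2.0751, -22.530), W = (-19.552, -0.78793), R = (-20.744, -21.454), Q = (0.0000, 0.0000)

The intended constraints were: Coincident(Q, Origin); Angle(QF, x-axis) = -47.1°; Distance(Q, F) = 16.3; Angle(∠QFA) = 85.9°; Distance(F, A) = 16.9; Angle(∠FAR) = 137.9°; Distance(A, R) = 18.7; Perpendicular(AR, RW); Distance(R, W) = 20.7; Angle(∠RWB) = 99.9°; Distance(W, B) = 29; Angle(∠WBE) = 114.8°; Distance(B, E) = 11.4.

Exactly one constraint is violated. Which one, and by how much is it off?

Distance(B, E) = 11.4 — off by 7.60.

Q = (0.00, 0.00) ✓; QF at -47.10° ✓; |QF| = 16.30 ✓; ∠QFA = 85.90° ✓; |FA| = 16.90 ✓; ∠FAR = 137.9° ✓; |AR| = 18.70 ✓; ∠(AR, RW) = 90.00° ✓; |RW| = 20.70 ✓; ∠RWB = 99.90° ✓; |WB| = 29.00 ✓; ∠WBE = 114.8° ✓; |BE| = 3.800 ✗.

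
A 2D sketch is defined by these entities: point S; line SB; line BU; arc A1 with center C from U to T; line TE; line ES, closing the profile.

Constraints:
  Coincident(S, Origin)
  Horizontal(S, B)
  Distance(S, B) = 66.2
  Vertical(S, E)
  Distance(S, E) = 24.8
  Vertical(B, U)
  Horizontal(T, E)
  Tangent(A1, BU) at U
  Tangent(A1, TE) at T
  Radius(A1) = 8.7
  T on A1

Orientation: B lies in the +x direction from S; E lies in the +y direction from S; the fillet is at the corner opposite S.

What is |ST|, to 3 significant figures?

62.6

S is at the origin; S and B share the same y with |SB| = 66.2 and B on the +x side, so B = (66.2, 0.00). S and E share the same x with |SE| = 24.8 and E on the +y side, so E = (0.00, 24.8). The virtual corner opposite S is at (66.2, 24.8). Tangency of A1 to BU means the radius CU is perpendicular to BU and tangency of A1 to TE means the radius CT is perpendicular to TE, with radius 8.7, so the center C sits 8.7 in from both sides at C = (57.5, 16.1). That places the tangent points at U = (66.2, 16.1) on BU and T = (57.5, 24.8) on TE. Then |ST| = |T − S| = 62.6.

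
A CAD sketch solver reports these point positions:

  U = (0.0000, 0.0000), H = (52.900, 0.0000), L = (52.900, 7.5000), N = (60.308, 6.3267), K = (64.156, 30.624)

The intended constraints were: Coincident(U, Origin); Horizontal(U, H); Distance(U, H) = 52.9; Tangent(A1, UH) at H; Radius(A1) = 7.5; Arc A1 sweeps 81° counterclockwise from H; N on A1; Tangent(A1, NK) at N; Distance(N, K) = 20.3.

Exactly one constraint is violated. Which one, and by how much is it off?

Distance(N, K) = 20.3 — off by 4.30.

U = (0.00, 0.00) ✓; U.y = 0.00, H.y = 0.00 ✓; |UH| = 52.90 ✓; ∠(LH, HU) = 90.00° ✓; |LH| = 7.500 ✓; bearing(L→N) − bearing(L→H) = 81.00° ✓; |LN| = 7.500 ✓; ∠(LN, NK) = 90.00° ✓; |NK| = 24.60 ✗.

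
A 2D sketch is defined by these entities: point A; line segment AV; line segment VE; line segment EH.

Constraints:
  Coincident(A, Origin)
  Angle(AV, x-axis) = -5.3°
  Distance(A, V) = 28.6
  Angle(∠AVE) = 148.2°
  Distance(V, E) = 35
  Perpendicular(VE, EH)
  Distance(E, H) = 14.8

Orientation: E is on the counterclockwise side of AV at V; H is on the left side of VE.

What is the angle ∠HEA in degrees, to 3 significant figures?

75.7°

A is at the origin; AV runs at -5.3° with length 28.6, so V = 28.6·(cos -5.3°, sin -5.3°) = (28.5, -2.64). ∠AVE = 148.2°, so VE runs at -5.3° + (180° − 148.2°) = 26.5° from the x-axis; with |VE| = 35.0, E = V + 35.0·(cos 26.5°, sin 26.5°) = (59.8, 13.0). VE ⟂ EH; with |EH| = 14.8 on the left of VE, H = E + 14.8·(-0.446, 0.895) = (53.2, 26.2). Then cos ∠HEA = EH·EA / (|EH||EA|), giving 75.7°.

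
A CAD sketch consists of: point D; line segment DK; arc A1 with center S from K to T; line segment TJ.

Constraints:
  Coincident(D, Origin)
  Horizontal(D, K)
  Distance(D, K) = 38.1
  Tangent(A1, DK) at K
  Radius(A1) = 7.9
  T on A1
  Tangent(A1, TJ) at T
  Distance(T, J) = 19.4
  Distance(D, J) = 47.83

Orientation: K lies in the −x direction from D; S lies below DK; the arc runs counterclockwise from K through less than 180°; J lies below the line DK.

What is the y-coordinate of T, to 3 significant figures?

-10.9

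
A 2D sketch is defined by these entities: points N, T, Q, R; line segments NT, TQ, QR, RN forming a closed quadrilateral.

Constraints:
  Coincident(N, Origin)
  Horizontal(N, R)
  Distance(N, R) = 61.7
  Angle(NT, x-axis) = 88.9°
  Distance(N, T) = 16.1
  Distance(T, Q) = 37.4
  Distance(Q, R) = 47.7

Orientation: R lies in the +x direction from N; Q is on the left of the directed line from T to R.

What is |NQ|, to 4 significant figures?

48.43

N is at the origin; NR is horizontal with |NR| = 61.7 and R in +x, so R = (61.7, 0). NT runs at 88.9° with |NT| = 16.1, so T = (0.3091, 16.10). Q is determined by |TQ| = 37.4 and |QR| = 47.7 together: it lies at the intersection of circle(T, 37.4) and circle(R, 47.7). With |TR| = 63.47, the foot of the radical line on TR is 24.83 from T and the perpendicular offset is √(37.4² − 24.83²) = 27.97. Taking the left-of-TR solution: Q = (31.42, 36.86).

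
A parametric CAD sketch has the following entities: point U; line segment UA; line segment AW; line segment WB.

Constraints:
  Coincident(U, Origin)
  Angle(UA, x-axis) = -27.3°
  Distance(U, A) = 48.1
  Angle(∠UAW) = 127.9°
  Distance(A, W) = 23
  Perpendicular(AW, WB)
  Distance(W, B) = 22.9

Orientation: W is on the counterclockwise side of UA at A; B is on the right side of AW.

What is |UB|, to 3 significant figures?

80.4

U is at the origin; UA runs at -27.3° with length 48.1, so A = 48.1·(cos -27.3°, sin -27.3°) = (42.7, -22.1). ∠UAW = 127.9°, so AW runs at -27.3° + (180° − 127.9°) = 24.8° from the x-axis; with |AW| = 23.0, W = A + 23.0·(cos 24.8°, sin 24.8°) = (63.6, -12.4). AW is perpendicular to WB; with |WB| = 22.9 on the right of AW, B = W + 22.9·(0.419, -0.908) = (73.2, -33.2). Then |UB| = |B − U| = 80.4.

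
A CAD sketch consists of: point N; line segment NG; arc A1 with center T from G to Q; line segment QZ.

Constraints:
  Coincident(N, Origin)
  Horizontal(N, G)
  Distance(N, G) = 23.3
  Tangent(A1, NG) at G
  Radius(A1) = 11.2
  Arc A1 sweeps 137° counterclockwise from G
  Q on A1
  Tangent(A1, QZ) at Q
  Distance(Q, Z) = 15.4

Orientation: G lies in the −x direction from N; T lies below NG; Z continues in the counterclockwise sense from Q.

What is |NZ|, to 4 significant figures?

35.79

N is at the origin; NG is horizontal with |NG| = 23.3 and G on the −x side, so G = (-23.30, 0.000). Tangency of A1 to NG means the radius TG is perpendicular to NG, so T = G + (0, -11.2) = (-23.30, -11.20). On A1, G sits at bearing 90° from T; a 137° counterclockwise sweep puts Q at bearing 227°, so Q = T + 11.2·(cos 227°, sin 227°) = (-30.94, -19.39). The tangent condition forces TQ to be normal to QZ, so QZ runs along (−sin 227°, cos 227°); with |QZ| = 15.4, Z = (-19.68, -29.89). Then |NZ| = |Z − N| = 35.79.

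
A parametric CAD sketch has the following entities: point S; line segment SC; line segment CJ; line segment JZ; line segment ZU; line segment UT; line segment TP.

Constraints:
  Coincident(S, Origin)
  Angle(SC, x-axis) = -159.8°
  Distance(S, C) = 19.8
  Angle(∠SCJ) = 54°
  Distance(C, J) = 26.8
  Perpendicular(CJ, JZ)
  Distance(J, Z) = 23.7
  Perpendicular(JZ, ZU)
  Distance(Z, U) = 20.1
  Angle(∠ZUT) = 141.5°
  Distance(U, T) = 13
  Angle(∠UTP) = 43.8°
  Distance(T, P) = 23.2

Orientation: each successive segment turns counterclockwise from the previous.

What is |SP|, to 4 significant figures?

8.387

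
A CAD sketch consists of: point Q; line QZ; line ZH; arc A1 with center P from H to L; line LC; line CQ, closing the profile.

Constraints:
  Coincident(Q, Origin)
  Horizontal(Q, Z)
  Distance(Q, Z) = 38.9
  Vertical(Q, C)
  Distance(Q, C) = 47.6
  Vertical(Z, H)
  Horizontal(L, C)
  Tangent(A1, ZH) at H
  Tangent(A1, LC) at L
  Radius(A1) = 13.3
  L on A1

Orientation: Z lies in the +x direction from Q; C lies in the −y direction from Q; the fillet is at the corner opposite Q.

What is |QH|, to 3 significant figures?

51.9

Q is at the origin; QZ is horizontal with |QZ| = 38.9 and Z on the +x side, so Z = (38.9, 0.00). Q and C share the same x with |QC| = 47.6 and C on the −y side, so C = (0.00, -47.6). The virtual corner opposite Q is at (38.9, -47.6). Since A1 is tangent to ZH there, PH ⟂ ZH and since A1 is tangent to LC there, PL ⟂ LC, with radius 13.3, so the center P sits 13.3 in from both sides at P = (25.6, -34.3). That places the tangent points at H = (38.9, -34.3) on ZH and L = (25.6, -47.6) on LC. Then |QH| = |H − Q| = 51.9.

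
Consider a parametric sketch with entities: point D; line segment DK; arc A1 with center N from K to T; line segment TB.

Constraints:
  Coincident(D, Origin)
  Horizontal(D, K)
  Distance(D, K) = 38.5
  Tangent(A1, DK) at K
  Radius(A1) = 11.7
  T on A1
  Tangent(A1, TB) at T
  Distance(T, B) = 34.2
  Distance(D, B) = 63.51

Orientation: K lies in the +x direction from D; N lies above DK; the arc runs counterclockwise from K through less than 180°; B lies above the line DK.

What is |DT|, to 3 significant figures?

51.9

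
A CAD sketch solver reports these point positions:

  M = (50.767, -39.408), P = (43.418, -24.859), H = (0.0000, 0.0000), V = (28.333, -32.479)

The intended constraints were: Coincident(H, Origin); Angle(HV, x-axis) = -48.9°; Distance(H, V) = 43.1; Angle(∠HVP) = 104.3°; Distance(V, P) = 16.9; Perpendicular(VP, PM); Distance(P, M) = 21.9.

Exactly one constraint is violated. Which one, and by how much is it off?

Distance(P, M) = 21.9 — off by 5.60.

H = (0.00, 0.00) ✓; HV at -48.90° ✓; |HV| = 43.10 ✓; ∠HVP = 104.3° ✓; |VP| = 16.90 ✓; ∠(VP, PM) = 90.00° ✓; |PM| = 16.30 ✗.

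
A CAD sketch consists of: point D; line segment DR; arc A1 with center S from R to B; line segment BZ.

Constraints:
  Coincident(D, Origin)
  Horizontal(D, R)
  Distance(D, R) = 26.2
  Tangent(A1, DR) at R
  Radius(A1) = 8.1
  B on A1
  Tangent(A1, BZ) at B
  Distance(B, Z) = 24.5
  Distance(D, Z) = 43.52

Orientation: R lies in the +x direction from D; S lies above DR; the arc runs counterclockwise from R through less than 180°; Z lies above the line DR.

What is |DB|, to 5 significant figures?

35.522

Checks: |SB| = 8.100 ✓; ∠(SB, BZ) = 90.00° ✓; |BZ| = 24.50 ✓; |DZ| = 43.52 ✓.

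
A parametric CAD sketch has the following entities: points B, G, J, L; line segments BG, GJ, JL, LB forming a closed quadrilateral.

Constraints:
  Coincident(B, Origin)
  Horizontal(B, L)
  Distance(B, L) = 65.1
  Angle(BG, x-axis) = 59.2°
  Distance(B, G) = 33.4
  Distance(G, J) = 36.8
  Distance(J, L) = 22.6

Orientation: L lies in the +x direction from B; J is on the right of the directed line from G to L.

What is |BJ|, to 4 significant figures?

42.66

B is at the origin; BL is horizontal with |BL| = 65.1 and L in +x, so L = (65.1, 0). BG runs at 59.2° with |BG| = 33.4, so G = (17.10, 28.69). J is determined by |GJ| = 36.8 and |JL| = 22.6 together: it lies at the intersection of circle(G, 36.8) and circle(L, 22.6). With |GL| = 55.92, the foot of the radical line on GL is 35.50 from G and the perpendicular offset is √(36.8² − 35.50²) = 9.690. Taking the right-of-GL solution: J = (42.60, 2.157).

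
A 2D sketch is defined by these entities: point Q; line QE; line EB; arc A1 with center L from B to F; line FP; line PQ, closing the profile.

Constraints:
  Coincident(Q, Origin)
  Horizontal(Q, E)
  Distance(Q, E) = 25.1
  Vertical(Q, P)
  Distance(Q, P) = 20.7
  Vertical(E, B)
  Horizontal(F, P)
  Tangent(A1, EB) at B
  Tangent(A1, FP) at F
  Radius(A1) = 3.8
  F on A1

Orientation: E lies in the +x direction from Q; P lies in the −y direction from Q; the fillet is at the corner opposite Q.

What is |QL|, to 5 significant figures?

27.190

Q is at the origin; QE is horizontal with |QE| = 25.1 and E on the +x side, so E = (25.100, 0.0000). QP is vertical with |QP| = 20.7 and P on the −y side, so P = (0.0000, -20.700). The virtual corner opposite Q is at (25.100, -20.700). Tangency of A1 to EB means the radius LB is perpendicular to EB and the tangent condition forces LF to be normal to FP, with radius 3.8, so the center L sits 3.8 in from both sides at L = (21.300, -16.900). Then |QL| = |L − Q| = 27.190.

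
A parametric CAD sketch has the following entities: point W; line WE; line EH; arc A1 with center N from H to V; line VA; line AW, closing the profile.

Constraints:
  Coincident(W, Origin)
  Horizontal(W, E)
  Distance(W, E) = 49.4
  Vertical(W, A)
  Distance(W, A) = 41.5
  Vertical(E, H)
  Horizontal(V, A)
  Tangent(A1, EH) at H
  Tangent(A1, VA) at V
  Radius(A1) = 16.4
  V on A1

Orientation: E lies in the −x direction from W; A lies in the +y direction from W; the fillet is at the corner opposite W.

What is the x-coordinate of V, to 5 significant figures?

-33.000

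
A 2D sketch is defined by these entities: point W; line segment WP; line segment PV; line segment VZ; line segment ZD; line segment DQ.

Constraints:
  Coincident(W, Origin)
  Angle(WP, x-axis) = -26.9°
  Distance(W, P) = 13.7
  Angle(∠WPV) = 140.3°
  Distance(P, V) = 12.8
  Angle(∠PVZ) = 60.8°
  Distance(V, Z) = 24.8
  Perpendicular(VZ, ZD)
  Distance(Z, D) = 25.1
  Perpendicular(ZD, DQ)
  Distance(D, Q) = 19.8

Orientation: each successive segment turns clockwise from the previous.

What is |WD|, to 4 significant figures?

10.69

∠PVZ = 60.8° gives VZ at 174.2° from the x-axis; with |VZ| = 24.8, Z = (-7.372, -15.44). VZ is perpendicular to ZD, so ZD runs at 84.20°; with |ZD| = 25.1, D = (-4.835, 9.532). Then |WD| = |D − W| = 10.69.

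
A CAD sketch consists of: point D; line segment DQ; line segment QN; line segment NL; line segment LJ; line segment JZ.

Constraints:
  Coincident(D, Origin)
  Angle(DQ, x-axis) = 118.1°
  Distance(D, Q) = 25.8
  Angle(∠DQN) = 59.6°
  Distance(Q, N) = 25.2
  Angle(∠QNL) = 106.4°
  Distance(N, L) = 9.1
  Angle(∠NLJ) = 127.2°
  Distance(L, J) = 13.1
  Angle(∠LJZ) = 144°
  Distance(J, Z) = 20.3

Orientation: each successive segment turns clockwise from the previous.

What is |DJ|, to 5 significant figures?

7.5522

D is at the origin; DQ runs at 118.1° with length 25.8, so Q = (-12.152, 22.759). ∠DQN = 59.6° gives QN at -2.3000° from the x-axis; with |QN| = 25.2, N = (13.028, 21.748). ∠QNL = 106.4° gives NL at -75.900° from the x-axis; with |NL| = 9.1, L = (15.244, 12.922). ∠NLJ = 127.2° gives LJ at -128.70° from the x-axis; with |LJ| = 13.1, J = (7.0538, 2.6981). Then |DJ| = |J − D| = 7.5522.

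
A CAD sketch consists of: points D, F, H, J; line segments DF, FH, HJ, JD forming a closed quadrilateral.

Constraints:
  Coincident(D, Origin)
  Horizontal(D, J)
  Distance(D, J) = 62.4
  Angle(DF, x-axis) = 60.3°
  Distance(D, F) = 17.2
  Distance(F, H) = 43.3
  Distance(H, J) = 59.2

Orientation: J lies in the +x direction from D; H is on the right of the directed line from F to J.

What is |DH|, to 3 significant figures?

30.2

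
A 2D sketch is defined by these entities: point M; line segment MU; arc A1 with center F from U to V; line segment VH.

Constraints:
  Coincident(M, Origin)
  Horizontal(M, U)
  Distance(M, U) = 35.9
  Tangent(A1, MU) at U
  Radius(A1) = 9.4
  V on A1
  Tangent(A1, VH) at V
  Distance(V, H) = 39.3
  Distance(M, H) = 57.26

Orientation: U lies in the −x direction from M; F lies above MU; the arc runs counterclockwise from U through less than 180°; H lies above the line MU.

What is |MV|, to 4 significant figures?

28.36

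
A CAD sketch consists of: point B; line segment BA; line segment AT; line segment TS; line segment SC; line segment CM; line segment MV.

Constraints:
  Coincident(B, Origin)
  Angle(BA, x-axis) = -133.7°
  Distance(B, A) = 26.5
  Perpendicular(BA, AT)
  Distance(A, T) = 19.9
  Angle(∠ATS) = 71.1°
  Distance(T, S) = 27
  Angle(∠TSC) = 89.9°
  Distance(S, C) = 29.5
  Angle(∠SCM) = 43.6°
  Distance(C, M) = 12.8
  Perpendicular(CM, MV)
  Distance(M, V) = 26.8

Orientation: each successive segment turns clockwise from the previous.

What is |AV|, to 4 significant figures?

35.50

B is at the origin; BA runs at -133.7° with length 26.5, so A = (-18.31, -19.16). BA is perpendicular to AT, so AT runs at 136.3°; with |AT| = 19.9, T = (-32.70, -5.410). ∠ATS = 71.1° gives TS at 27.40° from the x-axis; with |TS| = 27.0, S = (-8.724, 7.015). ∠TSC = 89.9° gives SC at -62.70° from the x-axis; with |SC| = 29.5, C = (4.806, -19.20). ∠SCM = 43.6° gives CM at 160.9° from the x-axis; with |CM| = 12.8, M = (-7.290, -15.01). CM ⟂ MV, so MV runs at 70.90°; with |MV| = 26.8, V = (1.480, 10.31). Then |AV| = |V − A| = 35.50.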